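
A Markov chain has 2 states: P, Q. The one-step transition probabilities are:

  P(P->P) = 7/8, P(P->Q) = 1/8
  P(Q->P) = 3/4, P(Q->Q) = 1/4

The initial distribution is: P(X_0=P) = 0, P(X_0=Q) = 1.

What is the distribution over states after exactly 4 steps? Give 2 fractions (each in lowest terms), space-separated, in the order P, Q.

Propagating the distribution step by step (d_{t+1} = d_t * P):
d_0 = (P=0, Q=1)
  d_1[P] = 0*7/8 + 1*3/4 = 3/4
  d_1[Q] = 0*1/8 + 1*1/4 = 1/4
d_1 = (P=3/4, Q=1/4)
  d_2[P] = 3/4*7/8 + 1/4*3/4 = 27/32
  d_2[Q] = 3/4*1/8 + 1/4*1/4 = 5/32
d_2 = (P=27/32, Q=5/32)
  d_3[P] = 27/32*7/8 + 5/32*3/4 = 219/256
  d_3[Q] = 27/32*1/8 + 5/32*1/4 = 37/256
d_3 = (P=219/256, Q=37/256)
  d_4[P] = 219/256*7/8 + 37/256*3/4 = 1755/2048
  d_4[Q] = 219/256*1/8 + 37/256*1/4 = 293/2048
d_4 = (P=1755/2048, Q=293/2048)

Answer: 1755/2048 293/2048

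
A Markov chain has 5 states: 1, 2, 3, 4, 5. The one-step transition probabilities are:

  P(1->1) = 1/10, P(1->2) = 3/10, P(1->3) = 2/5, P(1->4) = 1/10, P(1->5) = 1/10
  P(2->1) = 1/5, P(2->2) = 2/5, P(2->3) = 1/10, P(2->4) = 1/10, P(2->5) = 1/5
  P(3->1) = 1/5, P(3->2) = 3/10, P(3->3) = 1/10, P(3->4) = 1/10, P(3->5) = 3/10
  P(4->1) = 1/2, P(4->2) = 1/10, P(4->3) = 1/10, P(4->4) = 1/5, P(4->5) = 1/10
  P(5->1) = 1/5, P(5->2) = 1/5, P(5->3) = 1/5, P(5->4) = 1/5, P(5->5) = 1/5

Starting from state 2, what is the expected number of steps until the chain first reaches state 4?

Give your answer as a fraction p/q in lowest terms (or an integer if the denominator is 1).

Let h_i = expected steps to first reach 4 from state i.
Boundary: h_4 = 0.
First-step equations for the other states:
  h_1 = 1 + 1/10*h_1 + 3/10*h_2 + 2/5*h_3 + 1/10*h_4 + 1/10*h_5
  h_2 = 1 + 1/5*h_1 + 2/5*h_2 + 1/10*h_3 + 1/10*h_4 + 1/5*h_5
  h_3 = 1 + 1/5*h_1 + 3/10*h_2 + 1/10*h_3 + 1/10*h_4 + 3/10*h_5
  h_5 = 1 + 1/5*h_1 + 1/5*h_2 + 1/5*h_3 + 1/5*h_4 + 1/5*h_5

Substituting h_4 = 0 and rearranging gives the linear system (I - Q) h = 1:
  [9/10, -3/10, -2/5, -1/10] . (h_1, h_2, h_3, h_5) = 1
  [-1/5, 3/5, -1/10, -1/5] . (h_1, h_2, h_3, h_5) = 1
  [-1/5, -3/10, 9/10, -3/10] . (h_1, h_2, h_3, h_5) = 1
  [-1/5, -1/5, -1/5, 4/5] . (h_1, h_2, h_3, h_5) = 1

Solving yields:
  h_1 = 5480/653
  h_2 = 5445/653
  h_3 = 5390/653
  h_5 = 4895/653

Starting state is 2, so the expected hitting time is h_2 = 5445/653.

Answer: 5445/653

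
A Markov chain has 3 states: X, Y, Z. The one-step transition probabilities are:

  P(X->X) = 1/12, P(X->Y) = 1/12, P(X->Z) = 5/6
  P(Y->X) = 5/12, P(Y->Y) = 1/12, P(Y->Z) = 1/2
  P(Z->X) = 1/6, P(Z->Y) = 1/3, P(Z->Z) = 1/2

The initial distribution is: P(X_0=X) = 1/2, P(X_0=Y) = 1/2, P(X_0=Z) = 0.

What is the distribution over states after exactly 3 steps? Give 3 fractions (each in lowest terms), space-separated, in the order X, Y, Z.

Answer: 31/144 11/48 5/9

Derivation:
Propagating the distribution step by step (d_{t+1} = d_t * P):
d_0 = (X=1/2, Y=1/2, Z=0)
  d_1[X] = 1/2*1/12 + 1/2*5/12 + 0*1/6 = 1/4
  d_1[Y] = 1/2*1/12 + 1/2*1/12 + 0*1/3 = 1/12
  d_1[Z] = 1/2*5/6 + 1/2*1/2 + 0*1/2 = 2/3
d_1 = (X=1/4, Y=1/12, Z=2/3)
  d_2[X] = 1/4*1/12 + 1/12*5/12 + 2/3*1/6 = 1/6
  d_2[Y] = 1/4*1/12 + 1/12*1/12 + 2/3*1/3 = 1/4
  d_2[Z] = 1/4*5/6 + 1/12*1/2 + 2/3*1/2 = 7/12
d_2 = (X=1/6, Y=1/4, Z=7/12)
  d_3[X] = 1/6*1/12 + 1/4*5/12 + 7/12*1/6 = 31/144
  d_3[Y] = 1/6*1/12 + 1/4*1/12 + 7/12*1/3 = 11/48
  d_3[Z] = 1/6*5/6 + 1/4*1/2 + 7/12*1/2 = 5/9
d_3 = (X=31/144, Y=11/48, Z=5/9)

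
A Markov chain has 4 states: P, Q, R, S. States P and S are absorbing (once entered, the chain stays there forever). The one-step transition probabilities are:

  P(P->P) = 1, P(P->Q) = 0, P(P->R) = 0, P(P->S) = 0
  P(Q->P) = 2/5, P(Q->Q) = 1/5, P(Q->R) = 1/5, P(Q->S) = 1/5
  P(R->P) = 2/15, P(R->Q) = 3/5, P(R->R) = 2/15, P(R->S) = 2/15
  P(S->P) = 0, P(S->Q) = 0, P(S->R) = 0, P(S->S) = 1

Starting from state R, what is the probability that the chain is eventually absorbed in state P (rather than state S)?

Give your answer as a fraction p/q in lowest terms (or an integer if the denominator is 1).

Answer: 26/43

Derivation:
Let a_i = P(absorbed in P | start in state i).
Boundary conditions: a_P = 1, a_S = 0.
For each transient state i, a_i = sum_j P(i->j) * a_j:
  a_Q = 2/5*a_P + 1/5*a_Q + 1/5*a_R + 1/5*a_S
  a_R = 2/15*a_P + 3/5*a_Q + 2/15*a_R + 2/15*a_S

Substituting a_P = 1 and a_S = 0, rearrange to (I - Q) a = r where r[i] = P(i -> P):
  [4/5, -1/5] . (a_Q, a_R) = 2/5
  [-3/5, 13/15] . (a_Q, a_R) = 2/15

Solving yields:
  a_Q = 28/43
  a_R = 26/43

Starting state is R, so the absorption probability is a_R = 26/43.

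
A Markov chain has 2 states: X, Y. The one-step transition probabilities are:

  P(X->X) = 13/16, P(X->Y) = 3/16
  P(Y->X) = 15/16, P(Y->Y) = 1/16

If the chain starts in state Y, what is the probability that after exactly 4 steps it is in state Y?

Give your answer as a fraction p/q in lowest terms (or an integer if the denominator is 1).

Answer: 1367/8192

Derivation:
Computing P^4 by repeated multiplication:
P^1 =
  X: [13/16, 3/16]
  Y: [15/16, 1/16]
P^2 =
  X: [107/128, 21/128]
  Y: [105/128, 23/128]
P^3 =
  X: [853/1024, 171/1024]
  Y: [855/1024, 169/1024]
P^4 =
  X: [6827/8192, 1365/8192]
  Y: [6825/8192, 1367/8192]

(P^4)[Y -> Y] = 1367/8192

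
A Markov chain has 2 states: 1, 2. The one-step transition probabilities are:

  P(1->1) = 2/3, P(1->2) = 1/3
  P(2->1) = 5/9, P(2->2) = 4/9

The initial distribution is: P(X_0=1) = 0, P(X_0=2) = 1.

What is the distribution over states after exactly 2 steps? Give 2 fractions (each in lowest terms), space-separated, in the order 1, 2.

Answer: 50/81 31/81

Derivation:
Propagating the distribution step by step (d_{t+1} = d_t * P):
d_0 = (1=0, 2=1)
  d_1[1] = 0*2/3 + 1*5/9 = 5/9
  d_1[2] = 0*1/3 + 1*4/9 = 4/9
d_1 = (1=5/9, 2=4/9)
  d_2[1] = 5/9*2/3 + 4/9*5/9 = 50/81
  d_2[2] = 5/9*1/3 + 4/9*4/9 = 31/81
d_2 = (1=50/81, 2=31/81)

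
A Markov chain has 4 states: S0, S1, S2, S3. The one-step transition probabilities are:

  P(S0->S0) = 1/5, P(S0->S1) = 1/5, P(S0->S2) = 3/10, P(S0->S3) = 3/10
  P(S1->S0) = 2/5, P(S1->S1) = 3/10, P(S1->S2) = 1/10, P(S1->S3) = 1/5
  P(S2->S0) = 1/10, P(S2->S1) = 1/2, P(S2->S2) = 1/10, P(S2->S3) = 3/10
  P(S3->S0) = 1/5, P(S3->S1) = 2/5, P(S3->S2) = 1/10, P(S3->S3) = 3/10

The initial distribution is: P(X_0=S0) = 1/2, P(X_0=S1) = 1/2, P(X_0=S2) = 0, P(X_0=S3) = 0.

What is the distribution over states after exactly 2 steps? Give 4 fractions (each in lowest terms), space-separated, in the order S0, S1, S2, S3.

Propagating the distribution step by step (d_{t+1} = d_t * P):
d_0 = (S0=1/2, S1=1/2, S2=0, S3=0)
  d_1[S0] = 1/2*1/5 + 1/2*2/5 + 0*1/10 + 0*1/5 = 3/10
  d_1[S1] = 1/2*1/5 + 1/2*3/10 + 0*1/2 + 0*2/5 = 1/4
  d_1[S2] = 1/2*3/10 + 1/2*1/10 + 0*1/10 + 0*1/10 = 1/5
  d_1[S3] = 1/2*3/10 + 1/2*1/5 + 0*3/10 + 0*3/10 = 1/4
d_1 = (S0=3/10, S1=1/4, S2=1/5, S3=1/4)
  d_2[S0] = 3/10*1/5 + 1/4*2/5 + 1/5*1/10 + 1/4*1/5 = 23/100
  d_2[S1] = 3/10*1/5 + 1/4*3/10 + 1/5*1/2 + 1/4*2/5 = 67/200
  d_2[S2] = 3/10*3/10 + 1/4*1/10 + 1/5*1/10 + 1/4*1/10 = 4/25
  d_2[S3] = 3/10*3/10 + 1/4*1/5 + 1/5*3/10 + 1/4*3/10 = 11/40
d_2 = (S0=23/100, S1=67/200, S2=4/25, S3=11/40)

Answer: 23/100 67/200 4/25 11/40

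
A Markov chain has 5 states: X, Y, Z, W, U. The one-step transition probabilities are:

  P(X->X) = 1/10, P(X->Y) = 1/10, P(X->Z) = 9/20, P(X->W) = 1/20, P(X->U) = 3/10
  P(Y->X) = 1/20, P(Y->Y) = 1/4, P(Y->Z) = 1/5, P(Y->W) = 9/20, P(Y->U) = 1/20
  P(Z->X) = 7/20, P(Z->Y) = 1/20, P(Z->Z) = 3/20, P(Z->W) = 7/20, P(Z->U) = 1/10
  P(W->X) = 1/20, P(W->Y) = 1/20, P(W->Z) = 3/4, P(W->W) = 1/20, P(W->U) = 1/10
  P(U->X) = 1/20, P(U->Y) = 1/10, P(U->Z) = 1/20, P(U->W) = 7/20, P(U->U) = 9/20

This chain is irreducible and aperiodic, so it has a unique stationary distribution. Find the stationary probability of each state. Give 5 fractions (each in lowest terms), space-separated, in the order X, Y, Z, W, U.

Answer: 10952/70505 5951/70505 45861/141010 6765/28202 13759/70505

Derivation:
The stationary distribution satisfies pi = pi * P, i.e.:
  pi_X = 1/10*pi_X + 1/20*pi_Y + 7/20*pi_Z + 1/20*pi_W + 1/20*pi_U
  pi_Y = 1/10*pi_X + 1/4*pi_Y + 1/20*pi_Z + 1/20*pi_W + 1/10*pi_U
  pi_Z = 9/20*pi_X + 1/5*pi_Y + 3/20*pi_Z + 3/4*pi_W + 1/20*pi_U
  pi_W = 1/20*pi_X + 9/20*pi_Y + 7/20*pi_Z + 1/20*pi_W + 7/20*pi_U
  pi_U = 3/10*pi_X + 1/20*pi_Y + 1/10*pi_Z + 1/10*pi_W + 9/20*pi_U
with normalization: pi_X + pi_Y + pi_Z + pi_W + pi_U = 1.

Using the first 4 balance equations plus normalization, the linear system A*pi = b is:
  [-9/10, 1/20, 7/20, 1/20, 1/20] . pi = 0
  [1/10, -3/4, 1/20, 1/20, 1/10] . pi = 0
  [9/20, 1/5, -17/20, 3/4, 1/20] . pi = 0
  [1/20, 9/20, 7/20, -19/20, 7/20] . pi = 0
  [1, 1, 1, 1, 1] . pi = 1

Solving yields:
  pi_X = 10952/70505
  pi_Y = 5951/70505
  pi_Z = 45861/141010
  pi_W = 6765/28202
  pi_U = 13759/70505

Verification (pi * P):
  10952/70505*1/10 + 5951/70505*1/20 + 45861/141010*7/20 + 6765/28202*1/20 + 13759/70505*1/20 = 10952/70505 = pi_X  (ok)
  10952/70505*1/10 + 5951/70505*1/4 + 45861/141010*1/20 + 6765/28202*1/20 + 13759/70505*1/10 = 5951/70505 = pi_Y  (ok)
  10952/70505*9/20 + 5951/70505*1/5 + 45861/141010*3/20 + 6765/28202*3/4 + 13759/70505*1/20 = 45861/141010 = pi_Z  (ok)
  10952/70505*1/20 + 5951/70505*9/20 + 45861/141010*7/20 + 6765/28202*1/20 + 13759/70505*7/20 = 6765/28202 = pi_W  (ok)
  10952/70505*3/10 + 5951/70505*1/20 + 45861/141010*1/10 + 6765/28202*1/10 + 13759/70505*9/20 = 13759/70505 = pi_U  (ok)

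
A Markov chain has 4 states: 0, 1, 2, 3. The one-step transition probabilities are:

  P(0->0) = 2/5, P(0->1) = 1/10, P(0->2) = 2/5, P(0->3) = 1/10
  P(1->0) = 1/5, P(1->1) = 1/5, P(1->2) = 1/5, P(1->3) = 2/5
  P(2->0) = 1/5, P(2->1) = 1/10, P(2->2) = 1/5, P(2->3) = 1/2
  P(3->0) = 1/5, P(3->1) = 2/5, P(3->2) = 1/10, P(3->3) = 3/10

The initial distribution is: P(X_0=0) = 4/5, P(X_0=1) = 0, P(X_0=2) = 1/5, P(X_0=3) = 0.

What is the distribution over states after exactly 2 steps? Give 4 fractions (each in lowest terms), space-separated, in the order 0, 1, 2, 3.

Propagating the distribution step by step (d_{t+1} = d_t * P):
d_0 = (0=4/5, 1=0, 2=1/5, 3=0)
  d_1[0] = 4/5*2/5 + 0*1/5 + 1/5*1/5 + 0*1/5 = 9/25
  d_1[1] = 4/5*1/10 + 0*1/5 + 1/5*1/10 + 0*2/5 = 1/10
  d_1[2] = 4/5*2/5 + 0*1/5 + 1/5*1/5 + 0*1/10 = 9/25
  d_1[3] = 4/5*1/10 + 0*2/5 + 1/5*1/2 + 0*3/10 = 9/50
d_1 = (0=9/25, 1=1/10, 2=9/25, 3=9/50)
  d_2[0] = 9/25*2/5 + 1/10*1/5 + 9/25*1/5 + 9/50*1/5 = 34/125
  d_2[1] = 9/25*1/10 + 1/10*1/5 + 9/25*1/10 + 9/50*2/5 = 41/250
  d_2[2] = 9/25*2/5 + 1/10*1/5 + 9/25*1/5 + 9/50*1/10 = 127/500
  d_2[3] = 9/25*1/10 + 1/10*2/5 + 9/25*1/2 + 9/50*3/10 = 31/100
d_2 = (0=34/125, 1=41/250, 2=127/500, 3=31/100)

Answer: 34/125 41/250 127/500 31/100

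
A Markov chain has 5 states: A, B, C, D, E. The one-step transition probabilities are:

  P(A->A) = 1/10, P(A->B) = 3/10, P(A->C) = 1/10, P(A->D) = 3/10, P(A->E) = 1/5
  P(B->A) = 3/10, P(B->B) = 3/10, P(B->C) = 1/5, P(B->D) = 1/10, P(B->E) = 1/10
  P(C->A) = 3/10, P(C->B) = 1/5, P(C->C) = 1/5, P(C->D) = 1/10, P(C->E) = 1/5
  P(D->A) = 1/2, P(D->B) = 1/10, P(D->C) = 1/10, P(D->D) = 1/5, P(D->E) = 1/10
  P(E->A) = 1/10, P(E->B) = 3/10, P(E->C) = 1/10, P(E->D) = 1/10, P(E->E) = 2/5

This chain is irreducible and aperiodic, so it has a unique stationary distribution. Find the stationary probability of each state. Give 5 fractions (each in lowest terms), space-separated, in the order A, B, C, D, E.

Answer: 205/838 106/419 175/1257 208/1257 497/2514

Derivation:
The stationary distribution satisfies pi = pi * P, i.e.:
  pi_A = 1/10*pi_A + 3/10*pi_B + 3/10*pi_C + 1/2*pi_D + 1/10*pi_E
  pi_B = 3/10*pi_A + 3/10*pi_B + 1/5*pi_C + 1/10*pi_D + 3/10*pi_E
  pi_C = 1/10*pi_A + 1/5*pi_B + 1/5*pi_C + 1/10*pi_D + 1/10*pi_E
  pi_D = 3/10*pi_A + 1/10*pi_B + 1/10*pi_C + 1/5*pi_D + 1/10*pi_E
  pi_E = 1/5*pi_A + 1/10*pi_B + 1/5*pi_C + 1/10*pi_D + 2/5*pi_E
with normalization: pi_A + pi_B + pi_C + pi_D + pi_E = 1.

Using the first 4 balance equations plus normalization, the linear system A*pi = b is:
  [-9/10, 3/10, 3/10, 1/2, 1/10] . pi = 0
  [3/10, -7/10, 1/5, 1/10, 3/10] . pi = 0
  [1/10, 1/5, -4/5, 1/10, 1/10] . pi = 0
  [3/10, 1/10, 1/10, -4/5, 1/10] . pi = 0
  [1, 1, 1, 1, 1] . pi = 1

Solving yields:
  pi_A = 205/838
  pi_B = 106/419
  pi_C = 175/1257
  pi_D = 208/1257
  pi_E = 497/2514

Verification (pi * P):
  205/838*1/10 + 106/419*3/10 + 175/1257*3/10 + 208/1257*1/2 + 497/2514*1/10 = 205/838 = pi_A  (ok)
  205/838*3/10 + 106/419*3/10 + 175/1257*1/5 + 208/1257*1/10 + 497/2514*3/10 = 106/419 = pi_B  (ok)
  205/838*1/10 + 106/419*1/5 + 175/1257*1/5 + 208/1257*1/10 + 497/2514*1/10 = 175/1257 = pi_C  (ok)
  205/838*3/10 + 106/419*1/10 + 175/1257*1/10 + 208/1257*1/5 + 497/2514*1/10 = 208/1257 = pi_D  (ok)
  205/838*1/5 + 106/419*1/10 + 175/1257*1/5 + 208/1257*1/10 + 497/2514*2/5 = 497/2514 = pi_E  (ok)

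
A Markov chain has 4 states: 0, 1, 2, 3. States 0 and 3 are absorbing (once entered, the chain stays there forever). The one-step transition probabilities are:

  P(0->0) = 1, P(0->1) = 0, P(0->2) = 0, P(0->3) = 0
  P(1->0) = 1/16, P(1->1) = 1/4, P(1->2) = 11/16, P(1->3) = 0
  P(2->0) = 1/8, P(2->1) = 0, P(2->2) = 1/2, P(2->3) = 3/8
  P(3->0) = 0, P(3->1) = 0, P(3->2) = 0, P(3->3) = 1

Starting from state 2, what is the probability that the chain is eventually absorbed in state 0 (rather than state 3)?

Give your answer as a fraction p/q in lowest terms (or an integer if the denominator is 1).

Answer: 1/4

Derivation:
Let a_i = P(absorbed in 0 | start in state i).
Boundary conditions: a_0 = 1, a_3 = 0.
For each transient state i, a_i = sum_j P(i->j) * a_j:
  a_1 = 1/16*a_0 + 1/4*a_1 + 11/16*a_2 + 0*a_3
  a_2 = 1/8*a_0 + 0*a_1 + 1/2*a_2 + 3/8*a_3

Substituting a_0 = 1 and a_3 = 0, rearrange to (I - Q) a = r where r[i] = P(i -> 0):
  [3/4, -11/16] . (a_1, a_2) = 1/16
  [0, 1/2] . (a_1, a_2) = 1/8

Solving yields:
  a_1 = 5/16
  a_2 = 1/4

Starting state is 2, so the absorption probability is a_2 = 1/4.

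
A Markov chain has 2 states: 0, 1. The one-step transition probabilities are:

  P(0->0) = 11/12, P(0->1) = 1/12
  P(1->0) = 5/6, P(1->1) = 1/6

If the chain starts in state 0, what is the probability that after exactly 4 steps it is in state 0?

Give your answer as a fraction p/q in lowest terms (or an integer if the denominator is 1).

Answer: 18851/20736

Derivation:
Computing P^4 by repeated multiplication:
P^1 =
  0: [11/12, 1/12]
  1: [5/6, 1/6]
P^2 =
  0: [131/144, 13/144]
  1: [65/72, 7/72]
P^3 =
  0: [1571/1728, 157/1728]
  1: [785/864, 79/864]
P^4 =
  0: [18851/20736, 1885/20736]
  1: [9425/10368, 943/10368]

(P^4)[0 -> 0] = 18851/20736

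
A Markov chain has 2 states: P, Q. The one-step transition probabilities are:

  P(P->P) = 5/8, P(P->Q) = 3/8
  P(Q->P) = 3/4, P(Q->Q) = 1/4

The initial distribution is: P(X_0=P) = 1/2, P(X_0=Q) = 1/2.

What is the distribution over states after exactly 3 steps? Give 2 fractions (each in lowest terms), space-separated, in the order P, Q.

Answer: 683/1024 341/1024

Derivation:
Propagating the distribution step by step (d_{t+1} = d_t * P):
d_0 = (P=1/2, Q=1/2)
  d_1[P] = 1/2*5/8 + 1/2*3/4 = 11/16
  d_1[Q] = 1/2*3/8 + 1/2*1/4 = 5/16
d_1 = (P=11/16, Q=5/16)
  d_2[P] = 11/16*5/8 + 5/16*3/4 = 85/128
  d_2[Q] = 11/16*3/8 + 5/16*1/4 = 43/128
d_2 = (P=85/128, Q=43/128)
  d_3[P] = 85/128*5/8 + 43/128*3/4 = 683/1024
  d_3[Q] = 85/128*3/8 + 43/128*1/4 = 341/1024
d_3 = (P=683/1024, Q=341/1024)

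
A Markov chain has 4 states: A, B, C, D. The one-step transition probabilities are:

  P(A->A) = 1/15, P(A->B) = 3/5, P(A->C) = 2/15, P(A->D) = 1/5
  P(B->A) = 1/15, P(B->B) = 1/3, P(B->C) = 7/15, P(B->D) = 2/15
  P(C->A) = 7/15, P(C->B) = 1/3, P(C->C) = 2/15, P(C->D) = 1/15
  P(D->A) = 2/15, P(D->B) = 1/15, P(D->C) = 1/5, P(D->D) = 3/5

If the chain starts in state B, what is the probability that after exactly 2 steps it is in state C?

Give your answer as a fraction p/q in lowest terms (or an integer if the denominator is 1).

Computing P^2 by repeated multiplication:
P^1 =
  A: [1/15, 3/5, 2/15, 1/5]
  B: [1/15, 1/3, 7/15, 2/15]
  C: [7/15, 1/3, 2/15, 1/15]
  D: [2/15, 1/15, 1/5, 3/5]
P^2 =
  A: [2/15, 67/225, 26/75, 2/9]
  B: [59/225, 71/225, 19/75, 38/225]
  C: [28/225, 11/25, 56/225, 14/75]
  D: [14/75, 47/225, 44/225, 92/225]

(P^2)[B -> C] = 19/75

Answer: 19/75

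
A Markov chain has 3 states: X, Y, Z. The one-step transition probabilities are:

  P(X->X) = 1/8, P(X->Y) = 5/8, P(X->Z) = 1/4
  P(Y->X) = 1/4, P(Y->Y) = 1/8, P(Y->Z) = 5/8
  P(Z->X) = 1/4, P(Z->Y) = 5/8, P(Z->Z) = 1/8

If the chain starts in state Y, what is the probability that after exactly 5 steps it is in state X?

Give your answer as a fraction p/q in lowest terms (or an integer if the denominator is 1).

Computing P^5 by repeated multiplication:
P^1 =
  X: [1/8, 5/8, 1/4]
  Y: [1/4, 1/8, 5/8]
  Z: [1/4, 5/8, 1/8]
P^2 =
  X: [15/64, 5/16, 29/64]
  Y: [7/32, 9/16, 7/32]
  Z: [7/32, 5/16, 15/32]
P^3 =
  X: [113/512, 15/32, 159/512]
  Y: [57/256, 11/32, 111/256]
  Z: [57/256, 15/32, 79/256]
P^4 =
  X: [911/4096, 25/64, 1585/4096]
  Y: [455/2048, 29/64, 665/2048]
  Z: [455/2048, 25/64, 793/2048]
P^5 =
  X: [7281/32768, 55/128, 11407/32768]
  Y: [3641/16384, 51/128, 6215/16384]
  Z: [3641/16384, 55/128, 5703/16384]

(P^5)[Y -> X] = 3641/16384

Answer: 3641/16384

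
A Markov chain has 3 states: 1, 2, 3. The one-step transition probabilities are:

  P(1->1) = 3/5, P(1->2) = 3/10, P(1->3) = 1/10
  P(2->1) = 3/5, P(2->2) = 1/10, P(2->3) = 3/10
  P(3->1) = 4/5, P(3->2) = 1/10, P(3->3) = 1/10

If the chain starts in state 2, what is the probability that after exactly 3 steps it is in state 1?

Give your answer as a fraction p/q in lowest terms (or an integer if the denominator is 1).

Answer: 78/125

Derivation:
Computing P^3 by repeated multiplication:
P^1 =
  1: [3/5, 3/10, 1/10]
  2: [3/5, 1/10, 3/10]
  3: [4/5, 1/10, 1/10]
P^2 =
  1: [31/50, 11/50, 4/25]
  2: [33/50, 11/50, 3/25]
  3: [31/50, 13/50, 3/25]
P^3 =
  1: [79/125, 28/125, 18/125]
  2: [78/125, 29/125, 18/125]
  3: [78/125, 28/125, 19/125]

(P^3)[2 -> 1] = 78/125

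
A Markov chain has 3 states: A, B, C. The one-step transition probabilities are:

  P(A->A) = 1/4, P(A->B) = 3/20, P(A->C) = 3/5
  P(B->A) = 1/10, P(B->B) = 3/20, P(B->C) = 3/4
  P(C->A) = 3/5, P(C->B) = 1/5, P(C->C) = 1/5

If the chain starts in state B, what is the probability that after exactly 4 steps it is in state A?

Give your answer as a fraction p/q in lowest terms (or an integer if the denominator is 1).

Answer: 15991/40000

Derivation:
Computing P^4 by repeated multiplication:
P^1 =
  A: [1/4, 3/20, 3/5]
  B: [1/10, 3/20, 3/4]
  C: [3/5, 1/5, 1/5]
P^2 =
  A: [7/16, 9/50, 153/400]
  B: [49/100, 3/16, 129/400]
  C: [29/100, 4/25, 11/20]
P^3 =
  A: [571/1600, 1353/8000, 237/500]
  B: [1339/4000, 1329/8000, 3993/8000]
  C: [837/2000, 71/400, 101/250]
P^4 =
  A: [12497/32000, 1737/10000, 69723/160000]
  B: [15991/40000, 27993/160000, 68043/160000]
  C: [14591/40000, 851/5000, 18601/40000]

(P^4)[B -> A] = 15991/40000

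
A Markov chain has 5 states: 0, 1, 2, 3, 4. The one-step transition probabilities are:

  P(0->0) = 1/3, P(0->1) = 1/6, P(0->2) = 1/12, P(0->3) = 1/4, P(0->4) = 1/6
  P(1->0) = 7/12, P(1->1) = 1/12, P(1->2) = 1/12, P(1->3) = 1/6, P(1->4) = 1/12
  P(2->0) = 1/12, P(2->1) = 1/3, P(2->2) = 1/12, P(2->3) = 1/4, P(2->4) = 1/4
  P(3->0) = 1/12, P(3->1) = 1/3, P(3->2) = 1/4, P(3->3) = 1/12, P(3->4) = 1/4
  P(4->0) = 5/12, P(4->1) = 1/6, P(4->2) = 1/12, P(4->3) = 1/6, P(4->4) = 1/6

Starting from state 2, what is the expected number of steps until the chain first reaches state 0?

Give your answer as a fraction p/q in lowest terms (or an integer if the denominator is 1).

Answer: 764/205

Derivation:
Let h_i = expected steps to first reach 0 from state i.
Boundary: h_0 = 0.
First-step equations for the other states:
  h_1 = 1 + 7/12*h_0 + 1/12*h_1 + 1/12*h_2 + 1/6*h_3 + 1/12*h_4
  h_2 = 1 + 1/12*h_0 + 1/3*h_1 + 1/12*h_2 + 1/4*h_3 + 1/4*h_4
  h_3 = 1 + 1/12*h_0 + 1/3*h_1 + 1/4*h_2 + 1/12*h_3 + 1/4*h_4
  h_4 = 1 + 5/12*h_0 + 1/6*h_1 + 1/12*h_2 + 1/6*h_3 + 1/6*h_4

Substituting h_0 = 0 and rearranging gives the linear system (I - Q) h = 1:
  [11/12, -1/12, -1/6, -1/12] . (h_1, h_2, h_3, h_4) = 1
  [-1/3, 11/12, -1/4, -1/4] . (h_1, h_2, h_3, h_4) = 1
  [-1/3, -1/4, 11/12, -1/4] . (h_1, h_2, h_3, h_4) = 1
  [-1/6, -1/12, -1/6, 5/6] . (h_1, h_2, h_3, h_4) = 1

Solving yields:
  h_1 = 484/205
  h_2 = 764/205
  h_3 = 764/205
  h_4 = 572/205

Starting state is 2, so the expected hitting time is h_2 = 764/205.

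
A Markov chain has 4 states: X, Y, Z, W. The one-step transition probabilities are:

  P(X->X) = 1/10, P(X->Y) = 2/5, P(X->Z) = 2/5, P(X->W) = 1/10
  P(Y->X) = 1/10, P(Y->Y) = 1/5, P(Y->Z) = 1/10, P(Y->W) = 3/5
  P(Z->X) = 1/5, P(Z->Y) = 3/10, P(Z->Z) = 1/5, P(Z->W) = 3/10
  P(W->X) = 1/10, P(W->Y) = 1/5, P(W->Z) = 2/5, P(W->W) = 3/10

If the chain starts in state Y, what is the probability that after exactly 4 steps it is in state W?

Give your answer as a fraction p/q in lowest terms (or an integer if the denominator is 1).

Answer: 1749/5000

Derivation:
Computing P^4 by repeated multiplication:
P^1 =
  X: [1/10, 2/5, 2/5, 1/10]
  Y: [1/10, 1/5, 1/10, 3/5]
  Z: [1/5, 3/10, 1/5, 3/10]
  W: [1/10, 1/5, 2/5, 3/10]
P^2 =
  X: [7/50, 13/50, 1/5, 2/5]
  Y: [11/100, 23/100, 8/25, 17/50]
  Z: [3/25, 13/50, 27/100, 7/20]
  W: [7/50, 13/50, 13/50, 17/50]
P^3 =
  X: [3/25, 31/125, 141/500, 7/20]
  Y: [33/250, 127/500, 267/1000, 347/1000]
  Z: [127/1000, 251/1000, 67/250, 177/500]
  W: [63/500, 127/500, 27/100, 7/20]
P^4 =
  X: [641/5000, 1261/5000, 673/2500, 219/625]
  Y: [1267/10000, 2531/10000, 169/625, 1749/5000]
  Z: [317/2500, 1261/5000, 2711/10000, 3499/10000]
  W: [127/1000, 1261/5000, 1349/5000, 351/1000]

(P^4)[Y -> W] = 1749/5000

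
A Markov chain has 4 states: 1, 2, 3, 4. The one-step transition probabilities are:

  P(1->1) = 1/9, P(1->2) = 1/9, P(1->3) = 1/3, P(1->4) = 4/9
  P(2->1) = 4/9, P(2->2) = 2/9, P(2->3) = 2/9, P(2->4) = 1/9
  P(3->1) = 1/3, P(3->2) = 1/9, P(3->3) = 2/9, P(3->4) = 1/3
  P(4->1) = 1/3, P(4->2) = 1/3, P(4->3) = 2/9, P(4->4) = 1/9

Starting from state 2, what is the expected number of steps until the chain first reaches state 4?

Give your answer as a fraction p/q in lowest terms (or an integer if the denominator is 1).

Answer: 327/89

Derivation:
Let h_i = expected steps to first reach 4 from state i.
Boundary: h_4 = 0.
First-step equations for the other states:
  h_1 = 1 + 1/9*h_1 + 1/9*h_2 + 1/3*h_3 + 4/9*h_4
  h_2 = 1 + 4/9*h_1 + 2/9*h_2 + 2/9*h_3 + 1/9*h_4
  h_3 = 1 + 1/3*h_1 + 1/9*h_2 + 2/9*h_3 + 1/3*h_4

Substituting h_4 = 0 and rearranging gives the linear system (I - Q) h = 1:
  [8/9, -1/9, -1/3] . (h_1, h_2, h_3) = 1
  [-4/9, 7/9, -2/9] . (h_1, h_2, h_3) = 1
  [-1/3, -1/9, 7/9] . (h_1, h_2, h_3) = 1

Solving yields:
  h_1 = 240/89
  h_2 = 327/89
  h_3 = 264/89

Starting state is 2, so the expected hitting time is h_2 = 327/89.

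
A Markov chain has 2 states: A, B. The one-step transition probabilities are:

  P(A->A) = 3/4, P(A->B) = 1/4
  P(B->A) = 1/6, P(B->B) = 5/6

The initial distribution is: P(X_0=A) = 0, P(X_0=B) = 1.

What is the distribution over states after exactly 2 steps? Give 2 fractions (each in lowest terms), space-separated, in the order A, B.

Propagating the distribution step by step (d_{t+1} = d_t * P):
d_0 = (A=0, B=1)
  d_1[A] = 0*3/4 + 1*1/6 = 1/6
  d_1[B] = 0*1/4 + 1*5/6 = 5/6
d_1 = (A=1/6, B=5/6)
  d_2[A] = 1/6*3/4 + 5/6*1/6 = 19/72
  d_2[B] = 1/6*1/4 + 5/6*5/6 = 53/72
d_2 = (A=19/72, B=53/72)

Answer: 19/72 53/72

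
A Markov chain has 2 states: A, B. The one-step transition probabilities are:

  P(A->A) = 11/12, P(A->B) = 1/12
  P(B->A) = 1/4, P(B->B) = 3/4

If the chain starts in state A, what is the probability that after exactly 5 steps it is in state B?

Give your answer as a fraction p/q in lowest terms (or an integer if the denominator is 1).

Computing P^5 by repeated multiplication:
P^1 =
  A: [11/12, 1/12]
  B: [1/4, 3/4]
P^2 =
  A: [31/36, 5/36]
  B: [5/12, 7/12]
P^3 =
  A: [89/108, 19/108]
  B: [19/36, 17/36]
P^4 =
  A: [259/324, 65/324]
  B: [65/108, 43/108]
P^5 =
  A: [761/972, 211/972]
  B: [211/324, 113/324]

(P^5)[A -> B] = 211/972

Answer: 211/972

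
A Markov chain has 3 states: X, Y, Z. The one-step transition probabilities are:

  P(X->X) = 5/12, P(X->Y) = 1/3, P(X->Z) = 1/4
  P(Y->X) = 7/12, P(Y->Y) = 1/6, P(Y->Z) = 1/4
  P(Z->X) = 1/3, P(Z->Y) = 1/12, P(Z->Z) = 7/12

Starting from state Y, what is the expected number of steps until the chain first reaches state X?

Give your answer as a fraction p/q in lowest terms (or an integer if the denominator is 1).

Answer: 96/47

Derivation:
Let h_i = expected steps to first reach X from state i.
Boundary: h_X = 0.
First-step equations for the other states:
  h_Y = 1 + 7/12*h_X + 1/6*h_Y + 1/4*h_Z
  h_Z = 1 + 1/3*h_X + 1/12*h_Y + 7/12*h_Z

Substituting h_X = 0 and rearranging gives the linear system (I - Q) h = 1:
  [5/6, -1/4] . (h_Y, h_Z) = 1
  [-1/12, 5/12] . (h_Y, h_Z) = 1

Solving yields:
  h_Y = 96/47
  h_Z = 132/47

Starting state is Y, so the expected hitting time is h_Y = 96/47.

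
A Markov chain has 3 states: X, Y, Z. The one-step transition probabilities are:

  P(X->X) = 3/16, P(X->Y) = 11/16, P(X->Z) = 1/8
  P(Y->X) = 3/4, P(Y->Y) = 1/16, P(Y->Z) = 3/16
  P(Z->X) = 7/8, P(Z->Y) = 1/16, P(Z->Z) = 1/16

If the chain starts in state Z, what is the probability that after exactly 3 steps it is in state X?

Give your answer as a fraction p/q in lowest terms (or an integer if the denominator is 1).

Answer: 631/1024

Derivation:
Computing P^3 by repeated multiplication:
P^1 =
  X: [3/16, 11/16, 1/8]
  Y: [3/4, 1/16, 3/16]
  Z: [7/8, 1/16, 1/16]
P^2 =
  X: [169/256, 23/128, 41/256]
  Y: [45/128, 17/32, 15/128]
  Z: [17/64, 39/64, 1/8]
P^3 =
  X: [1633/4096, 973/2048, 517/4096]
  Y: [1161/2048, 289/1024, 309/2048]
  Z: [631/1024, 117/512, 159/1024]

(P^3)[Z -> X] = 631/1024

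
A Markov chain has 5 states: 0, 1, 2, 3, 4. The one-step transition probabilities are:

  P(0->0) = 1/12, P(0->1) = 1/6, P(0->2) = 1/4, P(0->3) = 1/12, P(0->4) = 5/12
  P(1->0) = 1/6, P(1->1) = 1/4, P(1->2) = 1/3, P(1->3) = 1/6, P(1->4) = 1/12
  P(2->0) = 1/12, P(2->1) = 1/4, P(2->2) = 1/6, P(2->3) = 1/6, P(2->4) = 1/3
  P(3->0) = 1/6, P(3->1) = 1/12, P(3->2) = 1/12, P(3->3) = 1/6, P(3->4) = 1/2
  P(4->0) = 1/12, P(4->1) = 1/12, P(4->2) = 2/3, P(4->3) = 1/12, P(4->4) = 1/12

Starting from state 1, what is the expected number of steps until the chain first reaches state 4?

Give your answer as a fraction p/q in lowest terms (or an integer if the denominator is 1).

Answer: 1044/265

Derivation:
Let h_i = expected steps to first reach 4 from state i.
Boundary: h_4 = 0.
First-step equations for the other states:
  h_0 = 1 + 1/12*h_0 + 1/6*h_1 + 1/4*h_2 + 1/12*h_3 + 5/12*h_4
  h_1 = 1 + 1/6*h_0 + 1/4*h_1 + 1/3*h_2 + 1/6*h_3 + 1/12*h_4
  h_2 = 1 + 1/12*h_0 + 1/4*h_1 + 1/6*h_2 + 1/6*h_3 + 1/3*h_4
  h_3 = 1 + 1/6*h_0 + 1/12*h_1 + 1/12*h_2 + 1/6*h_3 + 1/2*h_4

Substituting h_4 = 0 and rearranging gives the linear system (I - Q) h = 1:
  [11/12, -1/6, -1/4, -1/12] . (h_0, h_1, h_2, h_3) = 1
  [-1/6, 3/4, -1/3, -1/6] . (h_0, h_1, h_2, h_3) = 1
  [-1/12, -1/4, 5/6, -1/6] . (h_0, h_1, h_2, h_3) = 1
  [-1/6, -1/12, -1/12, 5/6] . (h_0, h_1, h_2, h_3) = 1

Solving yields:
  h_0 = 768/265
  h_1 = 1044/265
  h_2 = 168/53
  h_3 = 132/53

Starting state is 1, so the expected hitting time is h_1 = 1044/265.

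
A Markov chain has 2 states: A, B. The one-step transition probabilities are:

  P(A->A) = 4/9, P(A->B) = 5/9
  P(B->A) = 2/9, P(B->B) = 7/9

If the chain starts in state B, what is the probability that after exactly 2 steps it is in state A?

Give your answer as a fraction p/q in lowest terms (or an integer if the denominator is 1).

Computing P^2 by repeated multiplication:
P^1 =
  A: [4/9, 5/9]
  B: [2/9, 7/9]
P^2 =
  A: [26/81, 55/81]
  B: [22/81, 59/81]

(P^2)[B -> A] = 22/81

Answer: 22/81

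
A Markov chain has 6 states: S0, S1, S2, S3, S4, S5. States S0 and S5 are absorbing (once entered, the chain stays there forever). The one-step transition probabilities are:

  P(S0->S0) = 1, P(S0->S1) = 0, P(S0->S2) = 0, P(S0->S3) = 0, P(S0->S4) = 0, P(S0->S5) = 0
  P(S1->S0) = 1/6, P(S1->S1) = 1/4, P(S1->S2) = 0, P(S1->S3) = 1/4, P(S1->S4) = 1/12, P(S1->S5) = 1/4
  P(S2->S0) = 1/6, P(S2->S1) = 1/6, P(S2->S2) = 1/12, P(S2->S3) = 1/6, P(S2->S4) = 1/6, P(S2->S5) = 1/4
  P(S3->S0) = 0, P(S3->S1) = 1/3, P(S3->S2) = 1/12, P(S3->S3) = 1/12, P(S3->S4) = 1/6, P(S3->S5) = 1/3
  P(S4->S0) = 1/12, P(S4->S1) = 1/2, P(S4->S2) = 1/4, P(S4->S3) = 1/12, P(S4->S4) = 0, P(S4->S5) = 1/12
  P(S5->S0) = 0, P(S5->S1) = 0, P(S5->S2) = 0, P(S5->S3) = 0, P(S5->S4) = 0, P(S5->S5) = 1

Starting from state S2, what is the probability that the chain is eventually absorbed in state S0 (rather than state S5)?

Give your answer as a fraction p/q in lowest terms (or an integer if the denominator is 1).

Let a_i = P(absorbed in S0 | start in state i).
Boundary conditions: a_S0 = 1, a_S5 = 0.
For each transient state i, a_i = sum_j P(i->j) * a_j:
  a_S1 = 1/6*a_S0 + 1/4*a_S1 + 0*a_S2 + 1/4*a_S3 + 1/12*a_S4 + 1/4*a_S5
  a_S2 = 1/6*a_S0 + 1/6*a_S1 + 1/12*a_S2 + 1/6*a_S3 + 1/6*a_S4 + 1/4*a_S5
  a_S3 = 0*a_S0 + 1/3*a_S1 + 1/12*a_S2 + 1/12*a_S3 + 1/6*a_S4 + 1/3*a_S5
  a_S4 = 1/12*a_S0 + 1/2*a_S1 + 1/4*a_S2 + 1/12*a_S3 + 0*a_S4 + 1/12*a_S5

Substituting a_S0 = 1 and a_S5 = 0, rearrange to (I - Q) a = r where r[i] = P(i -> S0):
  [3/4, 0, -1/4, -1/12] . (a_S1, a_S2, a_S3, a_S4) = 1/6
  [-1/6, 11/12, -1/6, -1/6] . (a_S1, a_S2, a_S3, a_S4) = 1/6
  [-1/3, -1/12, 11/12, -1/6] . (a_S1, a_S2, a_S3, a_S4) = 0
  [-1/2, -1/4, -1/12, 1] . (a_S1, a_S2, a_S3, a_S4) = 1/12

Solving yields:
  a_S1 = 3019/9032
  a_S2 = 783/2258
  a_S3 = 983/4516
  a_S4 = 3209/9032

Starting state is S2, so the absorption probability is a_S2 = 783/2258.

Answer: 783/2258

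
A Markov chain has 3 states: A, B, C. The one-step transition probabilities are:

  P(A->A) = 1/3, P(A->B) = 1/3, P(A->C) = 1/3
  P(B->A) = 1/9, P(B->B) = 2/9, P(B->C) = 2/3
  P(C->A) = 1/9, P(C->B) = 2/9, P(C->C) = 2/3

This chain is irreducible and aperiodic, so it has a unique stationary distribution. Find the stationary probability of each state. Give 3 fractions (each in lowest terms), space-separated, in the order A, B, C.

The stationary distribution satisfies pi = pi * P, i.e.:
  pi_A = 1/3*pi_A + 1/9*pi_B + 1/9*pi_C
  pi_B = 1/3*pi_A + 2/9*pi_B + 2/9*pi_C
  pi_C = 1/3*pi_A + 2/3*pi_B + 2/3*pi_C
with normalization: pi_A + pi_B + pi_C = 1.

Using the first 2 balance equations plus normalization, the linear system A*pi = b is:
  [-2/3, 1/9, 1/9] . pi = 0
  [1/3, -7/9, 2/9] . pi = 0
  [1, 1, 1] . pi = 1

Solving yields:
  pi_A = 1/7
  pi_B = 5/21
  pi_C = 13/21

Verification (pi * P):
  1/7*1/3 + 5/21*1/9 + 13/21*1/9 = 1/7 = pi_A  (ok)
  1/7*1/3 + 5/21*2/9 + 13/21*2/9 = 5/21 = pi_B  (ok)
  1/7*1/3 + 5/21*2/3 + 13/21*2/3 = 13/21 = pi_C  (ok)

Answer: 1/7 5/21 13/21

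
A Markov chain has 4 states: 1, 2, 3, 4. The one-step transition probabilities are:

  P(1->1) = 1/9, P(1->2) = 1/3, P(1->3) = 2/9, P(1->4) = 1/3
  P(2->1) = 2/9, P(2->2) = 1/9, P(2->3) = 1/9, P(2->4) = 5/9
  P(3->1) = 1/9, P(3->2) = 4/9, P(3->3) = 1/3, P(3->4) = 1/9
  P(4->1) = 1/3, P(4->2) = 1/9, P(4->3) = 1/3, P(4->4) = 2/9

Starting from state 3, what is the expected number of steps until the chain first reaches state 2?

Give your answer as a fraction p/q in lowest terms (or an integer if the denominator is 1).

Answer: 612/229

Derivation:
Let h_i = expected steps to first reach 2 from state i.
Boundary: h_2 = 0.
First-step equations for the other states:
  h_1 = 1 + 1/9*h_1 + 1/3*h_2 + 2/9*h_3 + 1/3*h_4
  h_3 = 1 + 1/9*h_1 + 4/9*h_2 + 1/3*h_3 + 1/9*h_4
  h_4 = 1 + 1/3*h_1 + 1/9*h_2 + 1/3*h_3 + 2/9*h_4

Substituting h_2 = 0 and rearranging gives the linear system (I - Q) h = 1:
  [8/9, -2/9, -1/3] . (h_1, h_3, h_4) = 1
  [-1/9, 2/3, -1/9] . (h_1, h_3, h_4) = 1
  [-1/3, -1/3, 7/9] . (h_1, h_3, h_4) = 1

Solving yields:
  h_1 = 738/229
  h_3 = 612/229
  h_4 = 873/229

Starting state is 3, so the expected hitting time is h_3 = 612/229.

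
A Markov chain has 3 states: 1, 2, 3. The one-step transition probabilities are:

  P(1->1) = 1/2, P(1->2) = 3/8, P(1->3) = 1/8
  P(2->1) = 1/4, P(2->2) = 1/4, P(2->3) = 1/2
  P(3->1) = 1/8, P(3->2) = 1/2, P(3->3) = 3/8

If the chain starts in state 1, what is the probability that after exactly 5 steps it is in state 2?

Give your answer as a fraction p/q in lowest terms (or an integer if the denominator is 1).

Computing P^5 by repeated multiplication:
P^1 =
  1: [1/2, 3/8, 1/8]
  2: [1/4, 1/4, 1/2]
  3: [1/8, 1/2, 3/8]
P^2 =
  1: [23/64, 11/32, 19/64]
  2: [1/4, 13/32, 11/32]
  3: [15/64, 23/64, 13/32]
P^3 =
  1: [155/512, 189/512, 21/64]
  2: [69/256, 47/128, 93/256]
  3: [33/128, 195/512, 185/512]
P^4 =
  1: [583/2048, 1515/4096, 1415/4096]
  2: [557/2048, 767/2048, 181/512]
  3: [1103/4096, 763/2048, 1467/4096]
P^5 =
  1: [9109/32768, 3047/8192, 11471/32768]
  2: [2243/8192, 6101/16384, 5797/16384]
  3: [8931/32768, 12229/32768, 1451/4096]

(P^5)[1 -> 2] = 3047/8192

Answer: 3047/8192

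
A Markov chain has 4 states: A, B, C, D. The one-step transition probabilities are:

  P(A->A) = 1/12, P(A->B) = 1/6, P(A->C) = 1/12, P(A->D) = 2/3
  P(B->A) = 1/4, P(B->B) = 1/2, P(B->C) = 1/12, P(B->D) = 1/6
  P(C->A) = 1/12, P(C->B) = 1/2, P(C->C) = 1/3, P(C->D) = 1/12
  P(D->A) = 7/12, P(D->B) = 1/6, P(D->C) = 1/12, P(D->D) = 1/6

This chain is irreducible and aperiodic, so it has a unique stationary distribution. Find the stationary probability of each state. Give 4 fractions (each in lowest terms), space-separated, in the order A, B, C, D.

The stationary distribution satisfies pi = pi * P, i.e.:
  pi_A = 1/12*pi_A + 1/4*pi_B + 1/12*pi_C + 7/12*pi_D
  pi_B = 1/6*pi_A + 1/2*pi_B + 1/2*pi_C + 1/6*pi_D
  pi_C = 1/12*pi_A + 1/12*pi_B + 1/3*pi_C + 1/12*pi_D
  pi_D = 2/3*pi_A + 1/6*pi_B + 1/12*pi_C + 1/6*pi_D
with normalization: pi_A + pi_B + pi_C + pi_D = 1.

Using the first 3 balance equations plus normalization, the linear system A*pi = b is:
  [-11/12, 1/4, 1/12, 7/12] . pi = 0
  [1/6, -1/2, 1/2, 1/6] . pi = 0
  [1/12, 1/12, -2/3, 1/12] . pi = 0
  [1, 1, 1, 1] . pi = 1

Solving yields:
  pi_A = 23/81
  pi_B = 11/36
  pi_C = 1/9
  pi_D = 97/324

Verification (pi * P):
  23/81*1/12 + 11/36*1/4 + 1/9*1/12 + 97/324*7/12 = 23/81 = pi_A  (ok)
  23/81*1/6 + 11/36*1/2 + 1/9*1/2 + 97/324*1/6 = 11/36 = pi_B  (ok)
  23/81*1/12 + 11/36*1/12 + 1/9*1/3 + 97/324*1/12 = 1/9 = pi_C  (ok)
  23/81*2/3 + 11/36*1/6 + 1/9*1/12 + 97/324*1/6 = 97/324 = pi_D  (ok)

Answer: 23/81 11/36 1/9 97/324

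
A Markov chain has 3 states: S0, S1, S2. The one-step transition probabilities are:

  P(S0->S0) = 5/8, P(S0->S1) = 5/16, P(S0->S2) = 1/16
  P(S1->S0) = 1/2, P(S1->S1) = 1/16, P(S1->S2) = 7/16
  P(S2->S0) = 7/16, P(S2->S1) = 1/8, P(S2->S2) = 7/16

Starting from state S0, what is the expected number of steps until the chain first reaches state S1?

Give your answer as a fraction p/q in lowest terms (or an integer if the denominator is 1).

Answer: 160/47

Derivation:
Let h_i = expected steps to first reach S1 from state i.
Boundary: h_S1 = 0.
First-step equations for the other states:
  h_S0 = 1 + 5/8*h_S0 + 5/16*h_S1 + 1/16*h_S2
  h_S2 = 1 + 7/16*h_S0 + 1/8*h_S1 + 7/16*h_S2

Substituting h_S1 = 0 and rearranging gives the linear system (I - Q) h = 1:
  [3/8, -1/16] . (h_S0, h_S2) = 1
  [-7/16, 9/16] . (h_S0, h_S2) = 1

Solving yields:
  h_S0 = 160/47
  h_S2 = 208/47

Starting state is S0, so the expected hitting time is h_S0 = 160/47.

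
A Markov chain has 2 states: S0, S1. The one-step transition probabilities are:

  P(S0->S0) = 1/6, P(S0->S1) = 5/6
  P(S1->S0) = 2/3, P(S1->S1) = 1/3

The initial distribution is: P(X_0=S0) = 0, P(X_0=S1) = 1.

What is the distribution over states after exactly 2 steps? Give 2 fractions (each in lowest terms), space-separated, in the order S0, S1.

Propagating the distribution step by step (d_{t+1} = d_t * P):
d_0 = (S0=0, S1=1)
  d_1[S0] = 0*1/6 + 1*2/3 = 2/3
  d_1[S1] = 0*5/6 + 1*1/3 = 1/3
d_1 = (S0=2/3, S1=1/3)
  d_2[S0] = 2/3*1/6 + 1/3*2/3 = 1/3
  d_2[S1] = 2/3*5/6 + 1/3*1/3 = 2/3
d_2 = (S0=1/3, S1=2/3)

Answer: 1/3 2/3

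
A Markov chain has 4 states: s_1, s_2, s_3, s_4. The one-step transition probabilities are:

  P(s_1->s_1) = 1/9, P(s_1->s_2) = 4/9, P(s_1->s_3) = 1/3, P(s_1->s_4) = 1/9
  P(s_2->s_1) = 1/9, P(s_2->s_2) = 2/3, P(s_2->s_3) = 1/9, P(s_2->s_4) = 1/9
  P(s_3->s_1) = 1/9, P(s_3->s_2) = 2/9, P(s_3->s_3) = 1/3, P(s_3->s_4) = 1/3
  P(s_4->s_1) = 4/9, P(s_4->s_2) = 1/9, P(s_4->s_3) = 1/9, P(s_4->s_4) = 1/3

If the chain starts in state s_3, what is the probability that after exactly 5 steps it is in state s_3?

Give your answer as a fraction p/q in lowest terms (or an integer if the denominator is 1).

Computing P^5 by repeated multiplication:
P^1 =
  s_1: [1/9, 4/9, 1/3, 1/9]
  s_2: [1/9, 2/3, 1/9, 1/9]
  s_3: [1/9, 2/9, 1/3, 1/3]
  s_4: [4/9, 1/9, 1/9, 1/3]
P^2 =
  s_1: [4/27, 35/81, 17/81, 17/81]
  s_2: [4/27, 43/81, 13/81, 13/81]
  s_3: [2/9, 25/81, 17/81, 7/27]
  s_4: [2/9, 1/3, 19/81, 17/81]
P^3 =
  s_1: [44/243, 103/243, 139/729, 149/729]
  s_2: [40/243, 115/243, 131/729, 133/729]
  s_3: [16/81, 277/729, 151/729, 157/729]
  s_4: [44/243, 289/729, 155/729, 17/81]
P^4 =
  s_1: [392/2187, 2809/6561, 1271/6561, 145/729]
  s_2: [376/2187, 2945/6561, 1231/6561, 419/2187]
  s_3: [400/2187, 899/2187, 1319/6561, 1345/6561]
  s_4: [44/243, 2725/6561, 1303/6561, 1345/6561]
P^5 =
  s_1: [388/2187, 25405/59049, 11455/59049, 11713/59049]
  s_2: [1148/6561, 25901/59049, 11279/59049, 11537/59049]
  s_3: [3532/19683, 24965/59049, 11599/59049, 1321/6561]
  s_4: [3532/19683, 8351/19683, 11543/59049, 11857/59049]

(P^5)[s_3 -> s_3] = 11599/59049

Answer: 11599/59049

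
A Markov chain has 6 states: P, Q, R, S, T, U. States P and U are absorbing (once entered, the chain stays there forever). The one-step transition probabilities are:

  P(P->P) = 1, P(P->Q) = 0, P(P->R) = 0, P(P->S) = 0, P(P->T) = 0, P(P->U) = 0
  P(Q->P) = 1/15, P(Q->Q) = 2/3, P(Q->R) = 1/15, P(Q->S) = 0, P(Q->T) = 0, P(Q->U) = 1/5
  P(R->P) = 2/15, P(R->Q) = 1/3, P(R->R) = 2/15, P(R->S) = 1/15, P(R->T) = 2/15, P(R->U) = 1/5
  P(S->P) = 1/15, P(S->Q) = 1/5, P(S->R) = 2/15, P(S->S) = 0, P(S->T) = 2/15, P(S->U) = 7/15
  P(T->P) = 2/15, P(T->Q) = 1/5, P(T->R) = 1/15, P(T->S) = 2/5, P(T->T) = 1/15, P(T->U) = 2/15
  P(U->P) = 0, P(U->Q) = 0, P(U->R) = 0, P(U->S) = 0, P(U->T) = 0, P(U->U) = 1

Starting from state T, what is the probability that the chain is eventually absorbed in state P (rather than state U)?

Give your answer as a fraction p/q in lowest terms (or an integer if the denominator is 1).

Answer: 1163/3762

Derivation:
Let a_i = P(absorbed in P | start in state i).
Boundary conditions: a_P = 1, a_U = 0.
For each transient state i, a_i = sum_j P(i->j) * a_j:
  a_Q = 1/15*a_P + 2/3*a_Q + 1/15*a_R + 0*a_S + 0*a_T + 1/5*a_U
  a_R = 2/15*a_P + 1/3*a_Q + 2/15*a_R + 1/15*a_S + 2/15*a_T + 1/5*a_U
  a_S = 1/15*a_P + 1/5*a_Q + 2/15*a_R + 0*a_S + 2/15*a_T + 7/15*a_U
  a_T = 2/15*a_P + 1/5*a_Q + 1/15*a_R + 2/5*a_S + 1/15*a_T + 2/15*a_U

Substituting a_P = 1 and a_U = 0, rearrange to (I - Q) a = r where r[i] = P(i -> P):
  [1/3, -1/15, 0, 0] . (a_Q, a_R, a_S, a_T) = 1/15
  [-1/3, 13/15, -1/15, -2/15] . (a_Q, a_R, a_S, a_T) = 2/15
  [-1/5, -2/15, 1, -2/15] . (a_Q, a_R, a_S, a_T) = 1/15
  [-1/5, -1/15, -2/5, 14/15] . (a_Q, a_R, a_S, a_T) = 2/15

Solving yields:
  a_Q = 496/1881
  a_R = 599/1881
  a_S = 382/1881
  a_T = 1163/3762

Starting state is T, so the absorption probability is a_T = 1163/3762.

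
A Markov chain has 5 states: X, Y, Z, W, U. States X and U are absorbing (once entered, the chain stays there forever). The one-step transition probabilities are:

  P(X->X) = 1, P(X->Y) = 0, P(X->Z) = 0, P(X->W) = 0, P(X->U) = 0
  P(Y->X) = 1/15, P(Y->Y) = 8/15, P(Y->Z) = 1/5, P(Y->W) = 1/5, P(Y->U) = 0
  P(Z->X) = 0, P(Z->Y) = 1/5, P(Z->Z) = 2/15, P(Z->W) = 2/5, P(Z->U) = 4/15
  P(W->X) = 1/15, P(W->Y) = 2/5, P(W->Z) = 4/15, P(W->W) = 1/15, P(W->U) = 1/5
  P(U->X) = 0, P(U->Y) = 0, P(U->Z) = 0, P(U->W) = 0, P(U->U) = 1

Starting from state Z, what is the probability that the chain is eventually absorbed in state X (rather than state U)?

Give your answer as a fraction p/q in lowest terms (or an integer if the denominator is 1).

Answer: 3/14

Derivation:
Let a_i = P(absorbed in X | start in state i).
Boundary conditions: a_X = 1, a_U = 0.
For each transient state i, a_i = sum_j P(i->j) * a_j:
  a_Y = 1/15*a_X + 8/15*a_Y + 1/5*a_Z + 1/5*a_W + 0*a_U
  a_Z = 0*a_X + 1/5*a_Y + 2/15*a_Z + 2/5*a_W + 4/15*a_U
  a_W = 1/15*a_X + 2/5*a_Y + 4/15*a_Z + 1/15*a_W + 1/5*a_U

Substituting a_X = 1 and a_U = 0, rearrange to (I - Q) a = r where r[i] = P(i -> X):
  [7/15, -1/5, -1/5] . (a_Y, a_Z, a_W) = 1/15
  [-1/5, 13/15, -2/5] . (a_Y, a_Z, a_W) = 0
  [-2/5, -4/15, 14/15] . (a_Y, a_Z, a_W) = 1/15

Solving yields:
  a_Y = 5/14
  a_Z = 3/14
  a_W = 2/7

Starting state is Z, so the absorption probability is a_Z = 3/14.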